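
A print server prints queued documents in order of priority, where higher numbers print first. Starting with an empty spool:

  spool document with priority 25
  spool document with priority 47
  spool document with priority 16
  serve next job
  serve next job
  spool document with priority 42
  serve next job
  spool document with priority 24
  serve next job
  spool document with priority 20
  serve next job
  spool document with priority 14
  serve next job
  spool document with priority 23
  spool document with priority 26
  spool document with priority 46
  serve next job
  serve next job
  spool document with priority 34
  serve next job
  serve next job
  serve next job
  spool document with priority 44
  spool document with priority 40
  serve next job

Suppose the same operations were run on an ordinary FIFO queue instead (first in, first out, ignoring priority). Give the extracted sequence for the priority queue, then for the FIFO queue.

priority queue: 47 → 25 → 42 → 24 → 20 → 16 → 46 → 26 → 34 → 23 → 14 → 44; FIFO queue: 25, 47, 16, 42, 24, 20, 14, 23, 26, 46, 34, 44

insert 25 → {25}
insert 47 → {47, 25}
insert 16 → {47, 25, 16}
serve next job → 47; now {25, 16}
serve next job → 25; now {16}
insert 42 → {42, 16}
serve next job → 42; now {16}
insert 24 → {24, 16}
serve next job → 24; now {16}
insert 20 → {20, 16}
serve next job → 20; now {16}
insert 14 → {16, 14}
serve next job → 16; now {14}
insert 23 → {23, 14}
insert 26 → {26, 23, 14}
insert 46 → {46, 26, 23, 14}
serve next job → 46; now {26, 23, 14}
serve next job → 26; now {23, 14}
insert 34 → {34, 23, 14}
serve next job → 34; now {23, 14}
serve next job → 23; now {14}
serve next job → 14; now {}
insert 44 → {44}
insert 40 → {44, 40}
serve next job → 44; now {40}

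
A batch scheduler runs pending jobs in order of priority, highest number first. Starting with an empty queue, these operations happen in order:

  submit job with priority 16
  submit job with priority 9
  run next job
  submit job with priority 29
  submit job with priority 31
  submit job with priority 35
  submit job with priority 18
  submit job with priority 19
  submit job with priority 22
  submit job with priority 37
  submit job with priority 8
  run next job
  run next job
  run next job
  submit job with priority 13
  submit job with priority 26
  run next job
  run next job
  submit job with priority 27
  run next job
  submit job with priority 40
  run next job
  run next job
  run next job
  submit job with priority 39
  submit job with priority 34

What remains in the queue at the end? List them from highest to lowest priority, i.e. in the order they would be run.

insert 16 → {16}
insert 9 → {16, 9}
run next job → 16; now {9}
insert 29 → {29, 9}
insert 31 → {31, 29, 9}
insert 35 → {35, 31, 29, 9}
insert 18 → {35, 31, 29, 18, 9}
insert 19 → {35, 31, 29, 19, 18, 9}
insert 22 → {35, 31, 29, 22, 19, 18, 9}
insert 37 → {37, 35, 31, 29, 22, 19, 18, 9}
insert 8 → {37, 35, 31, 29, 22, 19, 18, 9, 8}
run next job → 37; now {35, 31, 29, 22, 19, 18, 9, 8}
run next job → 35; now {31, 29, 22, 19, 18, 9, 8}
run next job → 31; now {29, 22, 19, 18, 9, 8}
insert 13 → {29, 22, 19, 18, 13, 9, 8}
insert 26 → {29, 26, 22, 19, 18, 13, 9, 8}
run next job → 29; now {26, 22, 19, 18, 13, 9, 8}
run next job → 26; now {22, 19, 18, 13, 9, 8}
insert 27 → {27, 22, 19, 18, 13, 9, 8}
run next job → 27; now {22, 19, 18, 13, 9, 8}
insert 40 → {40, 22, 19, 18, 13, 9, 8}
run next job → 40; now {22, 19, 18, 13, 9, 8}
run next job → 22; now {19, 18, 13, 9, 8}
run next job → 19; now {18, 13, 9, 8}
insert 39 → {39, 18, 13, 9, 8}
insert 34 → {39, 34, 18, 13, 9, 8}

[39, 34, 18, 13, 9, 8]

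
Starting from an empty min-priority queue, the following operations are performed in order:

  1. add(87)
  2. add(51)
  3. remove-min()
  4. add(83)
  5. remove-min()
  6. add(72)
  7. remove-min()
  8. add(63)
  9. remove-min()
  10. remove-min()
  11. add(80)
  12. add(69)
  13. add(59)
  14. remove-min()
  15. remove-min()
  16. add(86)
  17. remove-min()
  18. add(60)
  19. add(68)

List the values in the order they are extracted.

51 → 83 → 72 → 63 → 87 → 59 → 69 → 80

insert 87 → {87}
insert 51 → {51, 87}
remove-min → 51; now {87}
insert 83 → {83, 87}
remove-min → 83; now {87}
insert 72 → {72, 87}
remove-min → 72; now {87}
insert 63 → {63, 87}
remove-min → 63; now {87}
remove-min → 87; now {}
insert 80 → {80}
insert 69 → {69, 80}
insert 59 → {59, 69, 80}
remove-min → 59; now {69, 80}
remove-min → 69; now {80}
insert 86 → {80, 86}
remove-min → 80; now {86}
insert 60 → {60, 86}
insert 68 → {60, 68, 86}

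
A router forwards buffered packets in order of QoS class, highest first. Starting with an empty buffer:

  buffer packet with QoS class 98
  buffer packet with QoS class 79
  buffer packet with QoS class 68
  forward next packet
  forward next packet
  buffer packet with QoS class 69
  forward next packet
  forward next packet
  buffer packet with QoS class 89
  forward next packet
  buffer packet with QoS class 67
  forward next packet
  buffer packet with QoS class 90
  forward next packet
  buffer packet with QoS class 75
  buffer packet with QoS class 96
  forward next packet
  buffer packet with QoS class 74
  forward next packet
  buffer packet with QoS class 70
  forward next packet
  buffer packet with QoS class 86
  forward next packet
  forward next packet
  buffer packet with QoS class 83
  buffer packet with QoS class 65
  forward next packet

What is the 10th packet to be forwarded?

74

insert 98 → {98}
insert 79 → {98, 79}
insert 68 → {98, 79, 68}
forward next packet → 98; now {79, 68}
forward next packet → 79; now {68}
insert 69 → {69, 68}
forward next packet → 69; now {68}
forward next packet → 68; now {}
insert 89 → {89}
forward next packet → 89; now {}
insert 67 → {67}
forward next packet → 67; now {}
insert 90 → {90}
forward next packet → 90; now {}
insert 75 → {75}
insert 96 → {96, 75}
forward next packet → 96; now {75}
insert 74 → {75, 74}
forward next packet → 75; now {74}
insert 70 → {74, 70}
forward next packet → 74; now {70}
insert 86 → {86, 70}
forward next packet → 86; now {70}
forward next packet → 70; now {}
insert 83 → {83}
insert 65 → {83, 65}
forward next packet → 83; now {65}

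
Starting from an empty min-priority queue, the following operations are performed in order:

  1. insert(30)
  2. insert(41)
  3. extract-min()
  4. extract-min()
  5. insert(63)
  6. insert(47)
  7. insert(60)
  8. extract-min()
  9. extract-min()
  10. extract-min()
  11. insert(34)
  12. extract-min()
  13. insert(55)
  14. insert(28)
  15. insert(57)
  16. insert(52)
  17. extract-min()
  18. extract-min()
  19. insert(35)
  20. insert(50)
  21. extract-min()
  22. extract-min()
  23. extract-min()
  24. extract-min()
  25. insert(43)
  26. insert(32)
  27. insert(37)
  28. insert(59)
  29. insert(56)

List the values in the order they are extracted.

30, 41, 47, 60, 63, 34, 28, 52, 35, 50, 55, 57

insert 30 → {30}
insert 41 → {30, 41}
extract-min → 30; now {41}
extract-min → 41; now {}
insert 63 → {63}
insert 47 → {47, 63}
insert 60 → {47, 60, 63}
extract-min → 47; now {60, 63}
extract-min → 60; now {63}
extract-min → 63; now {}
insert 34 → {34}
extract-min → 34; now {}
insert 55 → {55}
insert 28 → {28, 55}
insert 57 → {28, 55, 57}
insert 52 → {28, 52, 55, 57}
extract-min → 28; now {52, 55, 57}
extract-min → 52; now {55, 57}
insert 35 → {35, 55, 57}
insert 50 → {35, 50, 55, 57}
extract-min → 35; now {50, 55, 57}
extract-min → 50; now {55, 57}
extract-min → 55; now {57}
extract-min → 57; now {}
insert 43 → {43}
insert 32 → {32, 43}
insert 37 → {32, 37, 43}
insert 59 → {32, 37, 43, 59}
insert 56 → {32, 37, 43, 56, 59}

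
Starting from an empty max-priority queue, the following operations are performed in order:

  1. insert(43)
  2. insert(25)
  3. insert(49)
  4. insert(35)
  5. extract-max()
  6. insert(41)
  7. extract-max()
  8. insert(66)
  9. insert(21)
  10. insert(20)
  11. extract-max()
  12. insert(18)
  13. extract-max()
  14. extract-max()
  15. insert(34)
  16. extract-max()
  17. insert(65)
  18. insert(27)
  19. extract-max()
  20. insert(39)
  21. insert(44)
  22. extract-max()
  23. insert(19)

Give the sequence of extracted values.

insert 43 → {43}
insert 25 → {43, 25}
insert 49 → {49, 43, 25}
insert 35 → {49, 43, 35, 25}
extract-max → 49; now {43, 35, 25}
insert 41 → {43, 41, 35, 25}
extract-max → 43; now {41, 35, 25}
insert 66 → {66, 41, 35, 25}
insert 21 → {66, 41, 35, 25, 21}
insert 20 → {66, 41, 35, 25, 21, 20}
extract-max → 66; now {41, 35, 25, 21, 20}
insert 18 → {41, 35, 25, 21, 20, 18}
extract-max → 41; now {35, 25, 21, 20, 18}
extract-max → 35; now {25, 21, 20, 18}
insert 34 → {34, 25, 21, 20, 18}
extract-max → 34; now {25, 21, 20, 18}
insert 65 → {65, 25, 21, 20, 18}
insert 27 → {65, 27, 25, 21, 20, 18}
extract-max → 65; now {27, 25, 21, 20, 18}
insert 39 → {39, 27, 25, 21, 20, 18}
insert 44 → {44, 39, 27, 25, 21, 20, 18}
extract-max → 44; now {39, 27, 25, 21, 20, 18}
insert 19 → {39, 27, 25, 21, 20, 19, 18}

49, 43, 66, 41, 35, 34, 65, 44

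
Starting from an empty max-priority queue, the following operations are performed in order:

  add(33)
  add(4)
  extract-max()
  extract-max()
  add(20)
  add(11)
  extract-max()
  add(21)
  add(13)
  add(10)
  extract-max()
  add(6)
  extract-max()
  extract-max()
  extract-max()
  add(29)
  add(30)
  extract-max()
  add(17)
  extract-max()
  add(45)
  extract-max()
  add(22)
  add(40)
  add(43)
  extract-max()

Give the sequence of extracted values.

33, 4, 20, 21, 13, 11, 10, 30, 29, 45, 43

insert 33 → {33}
insert 4 → {33, 4}
extract-max → 33; now {4}
extract-max → 4; now {}
insert 20 → {20}
insert 11 → {20, 11}
extract-max → 20; now {11}
insert 21 → {21, 11}
insert 13 → {21, 13, 11}
insert 10 → {21, 13, 11, 10}
extract-max → 21; now {13, 11, 10}
insert 6 → {13, 11, 10, 6}
extract-max → 13; now {11, 10, 6}
extract-max → 11; now {10, 6}
extract-max → 10; now {6}
insert 29 → {29, 6}
insert 30 → {30, 29, 6}
extract-max → 30; now {29, 6}
insert 17 → {29, 17, 6}
extract-max → 29; now {17, 6}
insert 45 → {45, 17, 6}
extract-max → 45; now {17, 6}
insert 22 → {22, 17, 6}
insert 40 → {40, 22, 17, 6}
insert 43 → {43, 40, 22, 17, 6}
extract-max → 43; now {40, 22, 17, 6}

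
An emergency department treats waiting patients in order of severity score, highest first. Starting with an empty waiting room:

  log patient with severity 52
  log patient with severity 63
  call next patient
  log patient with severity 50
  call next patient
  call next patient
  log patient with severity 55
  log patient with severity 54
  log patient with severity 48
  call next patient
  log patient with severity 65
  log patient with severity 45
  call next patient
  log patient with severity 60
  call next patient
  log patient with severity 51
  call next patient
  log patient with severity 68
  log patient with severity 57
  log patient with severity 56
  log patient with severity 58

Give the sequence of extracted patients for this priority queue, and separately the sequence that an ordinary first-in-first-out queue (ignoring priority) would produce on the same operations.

insert 52 → {52}
insert 63 → {63, 52}
call next patient → 63; now {52}
insert 50 → {52, 50}
call next patient → 52; now {50}
call next patient → 50; now {}
insert 55 → {55}
insert 54 → {55, 54}
insert 48 → {55, 54, 48}
call next patient → 55; now {54, 48}
insert 65 → {65, 54, 48}
insert 45 → {65, 54, 48, 45}
call next patient → 65; now {54, 48, 45}
insert 60 → {60, 54, 48, 45}
call next patient → 60; now {54, 48, 45}
insert 51 → {54, 51, 48, 45}
call next patient → 54; now {51, 48, 45}
insert 68 → {68, 51, 48, 45}
insert 57 → {68, 57, 51, 48, 45}
insert 56 → {68, 57, 56, 51, 48, 45}
insert 58 → {68, 58, 57, 56, 51, 48, 45}

priority queue: 63 → 52 → 50 → 55 → 65 → 60 → 54; FIFO queue: 52, 63, 50, 55, 54, 48, 65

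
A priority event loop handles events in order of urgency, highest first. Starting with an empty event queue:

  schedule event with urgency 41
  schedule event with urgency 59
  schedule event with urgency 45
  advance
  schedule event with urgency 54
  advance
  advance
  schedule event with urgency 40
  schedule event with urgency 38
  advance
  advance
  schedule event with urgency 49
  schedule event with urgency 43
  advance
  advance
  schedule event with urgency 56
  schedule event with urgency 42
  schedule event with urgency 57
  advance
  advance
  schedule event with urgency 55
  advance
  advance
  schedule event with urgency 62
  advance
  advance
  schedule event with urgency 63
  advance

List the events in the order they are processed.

59, 54, 45, 41, 40, 49, 43, 57, 56, 55, 42, 62, 38, 63

insert 41 → {41}
insert 59 → {59, 41}
insert 45 → {59, 45, 41}
advance → 59; now {45, 41}
insert 54 → {54, 45, 41}
advance → 54; now {45, 41}
advance → 45; now {41}
insert 40 → {41, 40}
insert 38 → {41, 40, 38}
advance → 41; now {40, 38}
advance → 40; now {38}
insert 49 → {49, 38}
insert 43 → {49, 43, 38}
advance → 49; now {43, 38}
advance → 43; now {38}
insert 56 → {56, 38}
insert 42 → {56, 42, 38}
insert 57 → {57, 56, 42, 38}
advance → 57; now {56, 42, 38}
advance → 56; now {42, 38}
insert 55 → {55, 42, 38}
advance → 55; now {42, 38}
advance → 42; now {38}
insert 62 → {62, 38}
advance → 62; now {38}
advance → 38; now {}
insert 63 → {63}
advance → 63; now {}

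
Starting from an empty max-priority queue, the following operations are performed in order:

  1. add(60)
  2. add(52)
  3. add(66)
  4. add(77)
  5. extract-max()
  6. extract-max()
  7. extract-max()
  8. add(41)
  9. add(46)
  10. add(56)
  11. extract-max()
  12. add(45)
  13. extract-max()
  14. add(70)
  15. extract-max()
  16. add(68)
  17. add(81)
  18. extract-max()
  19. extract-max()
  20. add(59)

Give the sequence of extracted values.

insert 60 → {60}
insert 52 → {60, 52}
insert 66 → {66, 60, 52}
insert 77 → {77, 66, 60, 52}
extract-max → 77; now {66, 60, 52}
extract-max → 66; now {60, 52}
extract-max → 60; now {52}
insert 41 → {52, 41}
insert 46 → {52, 46, 41}
insert 56 → {56, 52, 46, 41}
extract-max → 56; now {52, 46, 41}
insert 45 → {52, 46, 45, 41}
extract-max → 52; now {46, 45, 41}
insert 70 → {70, 46, 45, 41}
extract-max → 70; now {46, 45, 41}
insert 68 → {68, 46, 45, 41}
insert 81 → {81, 68, 46, 45, 41}
extract-max → 81; now {68, 46, 45, 41}
extract-max → 68; now {46, 45, 41}
insert 59 → {59, 46, 45, 41}

77 → 66 → 60 → 56 → 52 → 70 → 81 → 68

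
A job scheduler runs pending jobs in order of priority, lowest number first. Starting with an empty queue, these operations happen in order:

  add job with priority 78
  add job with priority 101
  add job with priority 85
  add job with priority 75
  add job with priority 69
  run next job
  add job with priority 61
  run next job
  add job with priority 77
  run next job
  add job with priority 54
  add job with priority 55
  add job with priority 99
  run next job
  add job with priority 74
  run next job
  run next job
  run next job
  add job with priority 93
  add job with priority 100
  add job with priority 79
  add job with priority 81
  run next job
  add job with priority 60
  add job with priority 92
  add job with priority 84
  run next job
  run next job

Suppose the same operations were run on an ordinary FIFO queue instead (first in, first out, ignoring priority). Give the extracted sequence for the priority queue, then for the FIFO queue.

insert 78 → {78}
insert 101 → {78, 101}
insert 85 → {78, 85, 101}
insert 75 → {75, 78, 85, 101}
insert 69 → {69, 75, 78, 85, 101}
run next job → 69; now {75, 78, 85, 101}
insert 61 → {61, 75, 78, 85, 101}
run next job → 61; now {75, 78, 85, 101}
insert 77 → {75, 77, 78, 85, 101}
run next job → 75; now {77, 78, 85, 101}
insert 54 → {54, 77, 78, 85, 101}
insert 55 → {54, 55, 77, 78, 85, 101}
insert 99 → {54, 55, 77, 78, 85, 99, 101}
run next job → 54; now {55, 77, 78, 85, 99, 101}
insert 74 → {55, 74, 77, 78, 85, 99, 101}
run next job → 55; now {74, 77, 78, 85, 99, 101}
run next job → 74; now {77, 78, 85, 99, 101}
run next job → 77; now {78, 85, 99, 101}
insert 93 → {78, 85, 93, 99, 101}
insert 100 → {78, 85, 93, 99, 100, 101}
insert 79 → {78, 79, 85, 93, 99, 100, 101}
insert 81 → {78, 79, 81, 85, 93, 99, 100, 101}
run next job → 78; now {79, 81, 85, 93, 99, 100, 101}
insert 60 → {60, 79, 81, 85, 93, 99, 100, 101}
insert 92 → {60, 79, 81, 85, 92, 93, 99, 100, 101}
insert 84 → {60, 79, 81, 84, 85, 92, 93, 99, 100, 101}
run next job → 60; now {79, 81, 84, 85, 92, 93, 99, 100, 101}
run next job → 79; now {81, 84, 85, 92, 93, 99, 100, 101}

priority queue: [69, 61, 75, 54, 55, 74, 77, 78, 60, 79]; FIFO queue: 78, 101, 85, 75, 69, 61, 77, 54, 55, 99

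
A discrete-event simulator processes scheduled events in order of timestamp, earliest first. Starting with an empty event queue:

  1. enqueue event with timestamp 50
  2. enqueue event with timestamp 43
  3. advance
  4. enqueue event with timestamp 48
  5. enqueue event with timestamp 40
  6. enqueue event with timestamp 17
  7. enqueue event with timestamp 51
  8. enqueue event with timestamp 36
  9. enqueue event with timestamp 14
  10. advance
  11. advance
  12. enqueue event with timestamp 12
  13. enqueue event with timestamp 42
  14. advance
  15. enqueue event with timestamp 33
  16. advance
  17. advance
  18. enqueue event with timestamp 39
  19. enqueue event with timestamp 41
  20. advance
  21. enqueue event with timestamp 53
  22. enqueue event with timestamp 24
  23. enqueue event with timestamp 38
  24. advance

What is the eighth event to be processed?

24

insert 50 → {50}
insert 43 → {43, 50}
advance → 43; now {50}
insert 48 → {48, 50}
insert 40 → {40, 48, 50}
insert 17 → {17, 40, 48, 50}
insert 51 → {17, 40, 48, 50, 51}
insert 36 → {17, 36, 40, 48, 50, 51}
insert 14 → {14, 17, 36, 40, 48, 50, 51}
advance → 14; now {17, 36, 40, 48, 50, 51}
advance → 17; now {36, 40, 48, 50, 51}
insert 12 → {12, 36, 40, 48, 50, 51}
insert 42 → {12, 36, 40, 42, 48, 50, 51}
advance → 12; now {36, 40, 42, 48, 50, 51}
insert 33 → {33, 36, 40, 42, 48, 50, 51}
advance → 33; now {36, 40, 42, 48, 50, 51}
advance → 36; now {40, 42, 48, 50, 51}
insert 39 → {39, 40, 42, 48, 50, 51}
insert 41 → {39, 40, 41, 42, 48, 50, 51}
advance → 39; now {40, 41, 42, 48, 50, 51}
insert 53 → {40, 41, 42, 48, 50, 51, 53}
insert 24 → {24, 40, 41, 42, 48, 50, 51, 53}
insert 38 → {24, 38, 40, 41, 42, 48, 50, 51, 53}
advance → 24; now {38, 40, 41, 42, 48, 50, 51, 53}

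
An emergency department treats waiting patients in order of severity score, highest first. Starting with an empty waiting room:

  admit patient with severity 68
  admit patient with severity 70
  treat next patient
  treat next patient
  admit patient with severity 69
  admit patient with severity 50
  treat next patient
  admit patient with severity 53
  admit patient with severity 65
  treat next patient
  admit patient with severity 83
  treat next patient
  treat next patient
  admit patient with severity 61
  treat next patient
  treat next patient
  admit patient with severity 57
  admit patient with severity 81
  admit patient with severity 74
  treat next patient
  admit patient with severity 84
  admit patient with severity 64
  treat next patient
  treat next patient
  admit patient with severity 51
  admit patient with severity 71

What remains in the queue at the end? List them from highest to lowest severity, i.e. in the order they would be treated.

insert 68 → {68}
insert 70 → {70, 68}
treat next patient → 70; now {68}
treat next patient → 68; now {}
insert 69 → {69}
insert 50 → {69, 50}
treat next patient → 69; now {50}
insert 53 → {53, 50}
insert 65 → {65, 53, 50}
treat next patient → 65; now {53, 50}
insert 83 → {83, 53, 50}
treat next patient → 83; now {53, 50}
treat next patient → 53; now {50}
insert 61 → {61, 50}
treat next patient → 61; now {50}
treat next patient → 50; now {}
insert 57 → {57}
insert 81 → {81, 57}
insert 74 → {81, 74, 57}
treat next patient → 81; now {74, 57}
insert 84 → {84, 74, 57}
insert 64 → {84, 74, 64, 57}
treat next patient → 84; now {74, 64, 57}
treat next patient → 74; now {64, 57}
insert 51 → {64, 57, 51}
insert 71 → {71, 64, 57, 51}

71, 64, 57, 51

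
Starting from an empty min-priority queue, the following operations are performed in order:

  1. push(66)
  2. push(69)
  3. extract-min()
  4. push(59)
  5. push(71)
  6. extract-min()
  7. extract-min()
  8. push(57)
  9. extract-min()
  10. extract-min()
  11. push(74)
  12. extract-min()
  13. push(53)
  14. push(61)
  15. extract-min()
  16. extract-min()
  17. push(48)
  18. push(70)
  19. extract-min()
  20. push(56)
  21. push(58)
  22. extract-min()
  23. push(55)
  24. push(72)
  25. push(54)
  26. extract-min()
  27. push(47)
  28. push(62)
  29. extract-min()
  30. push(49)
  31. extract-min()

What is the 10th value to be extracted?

insert 66 → {66}
insert 69 → {66, 69}
extract-min → 66; now {69}
insert 59 → {59, 69}
insert 71 → {59, 69, 71}
extract-min → 59; now {69, 71}
extract-min → 69; now {71}
insert 57 → {57, 71}
extract-min → 57; now {71}
extract-min → 71; now {}
insert 74 → {74}
extract-min → 74; now {}
insert 53 → {53}
insert 61 → {53, 61}
extract-min → 53; now {61}
extract-min → 61; now {}
insert 48 → {48}
insert 70 → {48, 70}
extract-min → 48; now {70}
insert 56 → {56, 70}
insert 58 → {56, 58, 70}
extract-min → 56; now {58, 70}
insert 55 → {55, 58, 70}
insert 72 → {55, 58, 70, 72}
insert 54 → {54, 55, 58, 70, 72}
extract-min → 54; now {55, 58, 70, 72}
insert 47 → {47, 55, 58, 70, 72}
insert 62 → {47, 55, 58, 62, 70, 72}
extract-min → 47; now {55, 58, 62, 70, 72}
insert 49 → {49, 55, 58, 62, 70, 72}
extract-min → 49; now {55, 58, 62, 70, 72}

56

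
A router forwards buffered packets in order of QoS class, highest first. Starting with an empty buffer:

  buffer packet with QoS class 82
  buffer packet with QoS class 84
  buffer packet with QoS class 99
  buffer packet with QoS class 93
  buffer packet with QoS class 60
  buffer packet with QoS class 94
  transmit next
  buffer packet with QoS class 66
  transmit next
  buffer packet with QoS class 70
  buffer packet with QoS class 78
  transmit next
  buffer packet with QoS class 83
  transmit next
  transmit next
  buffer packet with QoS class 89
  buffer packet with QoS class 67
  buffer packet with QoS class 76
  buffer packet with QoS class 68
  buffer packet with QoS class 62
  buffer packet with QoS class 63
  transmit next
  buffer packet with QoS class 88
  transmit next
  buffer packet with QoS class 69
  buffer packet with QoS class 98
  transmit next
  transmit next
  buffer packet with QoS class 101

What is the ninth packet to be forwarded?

82

insert 82 → {82}
insert 84 → {84, 82}
insert 99 → {99, 84, 82}
insert 93 → {99, 93, 84, 82}
insert 60 → {99, 93, 84, 82, 60}
insert 94 → {99, 94, 93, 84, 82, 60}
transmit next → 99; now {94, 93, 84, 82, 60}
insert 66 → {94, 93, 84, 82, 66, 60}
transmit next → 94; now {93, 84, 82, 66, 60}
insert 70 → {93, 84, 82, 70, 66, 60}
insert 78 → {93, 84, 82, 78, 70, 66, 60}
transmit next → 93; now {84, 82, 78, 70, 66, 60}
insert 83 → {84, 83, 82, 78, 70, 66, 60}
transmit next → 84; now {83, 82, 78, 70, 66, 60}
transmit next → 83; now {82, 78, 70, 66, 60}
insert 89 → {89, 82, 78, 70, 66, 60}
insert 67 → {89, 82, 78, 70, 67, 66, 60}
insert 76 → {89, 82, 78, 76, 70, 67, 66, 60}
insert 68 → {89, 82, 78, 76, 70, 68, 67, 66, 60}
insert 62 → {89, 82, 78, 76, 70, 68, 67, 66, 62, 60}
insert 63 → {89, 82, 78, 76, 70, 68, 67, 66, 63, 62, 60}
transmit next → 89; now {82, 78, 76, 70, 68, 67, 66, 63, 62, 60}
insert 88 → {88, 82, 78, 76, 70, 68, 67, 66, 63, 62, 60}
transmit next → 88; now {82, 78, 76, 70, 68, 67, 66, 63, 62, 60}
insert 69 → {82, 78, 76, 70, 69, 68, 67, 66, 63, 62, 60}
insert 98 → {98, 82, 78, 76, 70, 69, 68, 67, 66, 63, 62, 60}
transmit next → 98; now {82, 78, 76, 70, 69, 68, 67, 66, 63, 62, 60}
transmit next → 82; now {78, 76, 70, 69, 68, 67, 66, 63, 62, 60}
insert 101 → {101, 78, 76, 70, 69, 68, 67, 66, 63, 62, 60}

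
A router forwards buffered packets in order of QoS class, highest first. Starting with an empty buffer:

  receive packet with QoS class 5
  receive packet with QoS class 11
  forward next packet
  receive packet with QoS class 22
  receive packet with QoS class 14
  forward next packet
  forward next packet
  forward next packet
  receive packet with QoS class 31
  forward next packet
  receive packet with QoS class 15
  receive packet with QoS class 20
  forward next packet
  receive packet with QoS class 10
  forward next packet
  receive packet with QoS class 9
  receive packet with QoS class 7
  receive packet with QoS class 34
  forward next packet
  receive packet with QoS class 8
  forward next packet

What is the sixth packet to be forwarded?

20

insert 5 → {5}
insert 11 → {11, 5}
forward next packet → 11; now {5}
insert 22 → {22, 5}
insert 14 → {22, 14, 5}
forward next packet → 22; now {14, 5}
forward next packet → 14; now {5}
forward next packet → 5; now {}
insert 31 → {31}
forward next packet → 31; now {}
insert 15 → {15}
insert 20 → {20, 15}
forward next packet → 20; now {15}
insert 10 → {15, 10}
forward next packet → 15; now {10}
insert 9 → {10, 9}
insert 7 → {10, 9, 7}
insert 34 → {34, 10, 9, 7}
forward next packet → 34; now {10, 9, 7}
insert 8 → {10, 9, 8, 7}
forward next packet → 10; now {9, 8, 7}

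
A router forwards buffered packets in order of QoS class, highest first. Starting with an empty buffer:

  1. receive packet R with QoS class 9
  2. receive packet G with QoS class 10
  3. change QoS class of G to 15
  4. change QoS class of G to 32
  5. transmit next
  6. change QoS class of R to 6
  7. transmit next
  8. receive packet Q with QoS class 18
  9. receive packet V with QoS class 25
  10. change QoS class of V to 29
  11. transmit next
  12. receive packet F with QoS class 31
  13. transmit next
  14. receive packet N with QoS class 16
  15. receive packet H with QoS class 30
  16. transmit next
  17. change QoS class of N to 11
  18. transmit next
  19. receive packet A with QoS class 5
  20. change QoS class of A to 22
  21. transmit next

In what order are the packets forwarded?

add R (QoS class 9) → {R:9}
add G (QoS class 10) → {G:10, R:9}
update G to QoS class 15 → {G:15, R:9}
update G to QoS class 32 → {G:32, R:9}
transmit next → G; now {R:9}
update R to QoS class 6 → {R:6}
transmit next → R; now {}
add Q (QoS class 18) → {Q:18}
add V (QoS class 25) → {V:25, Q:18}
update V to QoS class 29 → {V:29, Q:18}
transmit next → V; now {Q:18}
add F (QoS class 31) → {F:31, Q:18}
transmit next → F; now {Q:18}
add N (QoS class 16) → {Q:18, N:16}
add H (QoS class 30) → {H:30, Q:18, N:16}
transmit next → H; now {Q:18, N:16}
update N to QoS class 11 → {Q:18, N:11}
transmit next → Q; now {N:11}
add A (QoS class 5) → {N:11, A:5}
update A to QoS class 22 → {A:22, N:11}
transmit next → A; now {N:11}

G → R → V → F → H → Q → A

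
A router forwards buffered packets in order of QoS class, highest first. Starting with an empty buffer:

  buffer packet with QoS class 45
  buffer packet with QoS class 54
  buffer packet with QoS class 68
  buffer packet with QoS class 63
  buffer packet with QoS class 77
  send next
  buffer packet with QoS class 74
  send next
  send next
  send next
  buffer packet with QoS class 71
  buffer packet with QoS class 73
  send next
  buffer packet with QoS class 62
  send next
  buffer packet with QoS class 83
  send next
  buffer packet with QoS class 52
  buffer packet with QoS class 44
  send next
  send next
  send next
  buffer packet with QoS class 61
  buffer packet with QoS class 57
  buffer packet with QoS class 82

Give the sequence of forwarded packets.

[77, 74, 68, 63, 73, 71, 83, 62, 54, 52]

insert 45 → {45}
insert 54 → {54, 45}
insert 68 → {68, 54, 45}
insert 63 → {68, 63, 54, 45}
insert 77 → {77, 68, 63, 54, 45}
send next → 77; now {68, 63, 54, 45}
insert 74 → {74, 68, 63, 54, 45}
send next → 74; now {68, 63, 54, 45}
send next → 68; now {63, 54, 45}
send next → 63; now {54, 45}
insert 71 → {71, 54, 45}
insert 73 → {73, 71, 54, 45}
send next → 73; now {71, 54, 45}
insert 62 → {71, 62, 54, 45}
send next → 71; now {62, 54, 45}
insert 83 → {83, 62, 54, 45}
send next → 83; now {62, 54, 45}
insert 52 → {62, 54, 52, 45}
insert 44 → {62, 54, 52, 45, 44}
send next → 62; now {54, 52, 45, 44}
send next → 54; now {52, 45, 44}
send next → 52; now {45, 44}
insert 61 → {61, 45, 44}
insert 57 → {61, 57, 45, 44}
insert 82 → {82, 61, 57, 45, 44}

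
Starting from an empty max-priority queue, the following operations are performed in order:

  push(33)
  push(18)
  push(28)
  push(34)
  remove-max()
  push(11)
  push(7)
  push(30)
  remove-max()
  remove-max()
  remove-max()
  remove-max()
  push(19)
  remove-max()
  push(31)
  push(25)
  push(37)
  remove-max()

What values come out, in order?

34 → 33 → 30 → 28 → 18 → 19 → 37

insert 33 → {33}
insert 18 → {33, 18}
insert 28 → {33, 28, 18}
insert 34 → {34, 33, 28, 18}
remove-max → 34; now {33, 28, 18}
insert 11 → {33, 28, 18, 11}
insert 7 → {33, 28, 18, 11, 7}
insert 30 → {33, 30, 28, 18, 11, 7}
remove-max → 33; now {30, 28, 18, 11, 7}
remove-max → 30; now {28, 18, 11, 7}
remove-max → 28; now {18, 11, 7}
remove-max → 18; now {11, 7}
insert 19 → {19, 11, 7}
remove-max → 19; now {11, 7}
insert 31 → {31, 11, 7}
insert 25 → {31, 25, 11, 7}
insert 37 → {37, 31, 25, 11, 7}
remove-max → 37; now {31, 25, 11, 7}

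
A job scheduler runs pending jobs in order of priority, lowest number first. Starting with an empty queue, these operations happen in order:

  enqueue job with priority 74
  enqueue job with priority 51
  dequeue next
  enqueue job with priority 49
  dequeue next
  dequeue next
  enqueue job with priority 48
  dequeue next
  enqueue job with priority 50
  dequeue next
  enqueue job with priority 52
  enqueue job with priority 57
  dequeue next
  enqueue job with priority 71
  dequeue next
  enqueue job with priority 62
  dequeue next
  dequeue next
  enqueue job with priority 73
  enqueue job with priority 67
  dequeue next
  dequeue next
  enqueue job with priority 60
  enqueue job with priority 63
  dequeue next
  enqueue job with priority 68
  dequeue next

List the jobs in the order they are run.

[51, 49, 74, 48, 50, 52, 57, 62, 71, 67, 73, 60, 63]

insert 74 → {74}
insert 51 → {51, 74}
dequeue next → 51; now {74}
insert 49 → {49, 74}
dequeue next → 49; now {74}
dequeue next → 74; now {}
insert 48 → {48}
dequeue next → 48; now {}
insert 50 → {50}
dequeue next → 50; now {}
insert 52 → {52}
insert 57 → {52, 57}
dequeue next → 52; now {57}
insert 71 → {57, 71}
dequeue next → 57; now {71}
insert 62 → {62, 71}
dequeue next → 62; now {71}
dequeue next → 71; now {}
insert 73 → {73}
insert 67 → {67, 73}
dequeue next → 67; now {73}
dequeue next → 73; now {}
insert 60 → {60}
insert 63 → {60, 63}
dequeue next → 60; now {63}
insert 68 → {63, 68}
dequeue next → 63; now {68}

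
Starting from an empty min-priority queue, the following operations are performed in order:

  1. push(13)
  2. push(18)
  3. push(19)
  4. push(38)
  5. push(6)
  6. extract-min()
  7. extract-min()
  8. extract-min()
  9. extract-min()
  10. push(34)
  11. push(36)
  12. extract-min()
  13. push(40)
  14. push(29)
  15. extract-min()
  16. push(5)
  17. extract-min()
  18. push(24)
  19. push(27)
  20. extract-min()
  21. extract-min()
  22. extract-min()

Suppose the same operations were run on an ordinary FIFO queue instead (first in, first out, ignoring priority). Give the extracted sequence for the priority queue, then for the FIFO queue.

priority queue: 6 → 13 → 18 → 19 → 34 → 29 → 5 → 24 → 27 → 36; FIFO queue: [13, 18, 19, 38, 6, 34, 36, 40, 29, 5]

insert 13 → {13}
insert 18 → {13, 18}
insert 19 → {13, 18, 19}
insert 38 → {13, 18, 19, 38}
insert 6 → {6, 13, 18, 19, 38}
extract-min → 6; now {13, 18, 19, 38}
extract-min → 13; now {18, 19, 38}
extract-min → 18; now {19, 38}
extract-min → 19; now {38}
insert 34 → {34, 38}
insert 36 → {34, 36, 38}
extract-min → 34; now {36, 38}
insert 40 → {36, 38, 40}
insert 29 → {29, 36, 38, 40}
extract-min → 29; now {36, 38, 40}
insert 5 → {5, 36, 38, 40}
extract-min → 5; now {36, 38, 40}
insert 24 → {24, 36, 38, 40}
insert 27 → {24, 27, 36, 38, 40}
extract-min → 24; now {27, 36, 38, 40}
extract-min → 27; now {36, 38, 40}
extract-min → 36; now {38, 40}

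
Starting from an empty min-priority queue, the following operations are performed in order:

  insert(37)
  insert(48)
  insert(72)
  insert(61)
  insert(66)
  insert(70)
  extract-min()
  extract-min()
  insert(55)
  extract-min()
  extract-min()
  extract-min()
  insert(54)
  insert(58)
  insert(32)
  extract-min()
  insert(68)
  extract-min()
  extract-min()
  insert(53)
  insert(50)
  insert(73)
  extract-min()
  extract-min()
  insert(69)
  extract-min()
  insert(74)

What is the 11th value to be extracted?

insert 37 → {37}
insert 48 → {37, 48}
insert 72 → {37, 48, 72}
insert 61 → {37, 48, 61, 72}
insert 66 → {37, 48, 61, 66, 72}
insert 70 → {37, 48, 61, 66, 70, 72}
extract-min → 37; now {48, 61, 66, 70, 72}
extract-min → 48; now {61, 66, 70, 72}
insert 55 → {55, 61, 66, 70, 72}
extract-min → 55; now {61, 66, 70, 72}
extract-min → 61; now {66, 70, 72}
extract-min → 66; now {70, 72}
insert 54 → {54, 70, 72}
insert 58 → {54, 58, 70, 72}
insert 32 → {32, 54, 58, 70, 72}
extract-min → 32; now {54, 58, 70, 72}
insert 68 → {54, 58, 68, 70, 72}
extract-min → 54; now {58, 68, 70, 72}
extract-min → 58; now {68, 70, 72}
insert 53 → {53, 68, 70, 72}
insert 50 → {50, 53, 68, 70, 72}
insert 73 → {50, 53, 68, 70, 72, 73}
extract-min → 50; now {53, 68, 70, 72, 73}
extract-min → 53; now {68, 70, 72, 73}
insert 69 → {68, 69, 70, 72, 73}
extract-min → 68; now {69, 70, 72, 73}
insert 74 → {69, 70, 72, 73, 74}

68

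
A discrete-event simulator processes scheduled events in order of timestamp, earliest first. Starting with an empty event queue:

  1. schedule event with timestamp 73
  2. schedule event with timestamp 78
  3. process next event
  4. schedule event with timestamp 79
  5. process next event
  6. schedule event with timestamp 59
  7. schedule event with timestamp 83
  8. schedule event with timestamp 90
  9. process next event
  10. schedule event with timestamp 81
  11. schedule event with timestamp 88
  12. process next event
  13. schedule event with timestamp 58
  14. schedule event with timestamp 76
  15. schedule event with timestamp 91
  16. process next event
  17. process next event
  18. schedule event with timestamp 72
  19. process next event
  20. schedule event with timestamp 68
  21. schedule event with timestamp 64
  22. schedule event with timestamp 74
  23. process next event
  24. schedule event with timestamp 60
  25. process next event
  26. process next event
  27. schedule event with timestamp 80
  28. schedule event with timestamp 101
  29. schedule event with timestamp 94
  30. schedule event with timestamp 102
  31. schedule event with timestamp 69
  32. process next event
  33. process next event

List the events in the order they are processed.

insert 73 → {73}
insert 78 → {73, 78}
process next event → 73; now {78}
insert 79 → {78, 79}
process next event → 78; now {79}
insert 59 → {59, 79}
insert 83 → {59, 79, 83}
insert 90 → {59, 79, 83, 90}
process next event → 59; now {79, 83, 90}
insert 81 → {79, 81, 83, 90}
insert 88 → {79, 81, 83, 88, 90}
process next event → 79; now {81, 83, 88, 90}
insert 58 → {58, 81, 83, 88, 90}
insert 76 → {58, 76, 81, 83, 88, 90}
insert 91 → {58, 76, 81, 83, 88, 90, 91}
process next event → 58; now {76, 81, 83, 88, 90, 91}
process next event → 76; now {81, 83, 88, 90, 91}
insert 72 → {72, 81, 83, 88, 90, 91}
process next event → 72; now {81, 83, 88, 90, 91}
insert 68 → {68, 81, 83, 88, 90, 91}
insert 64 → {64, 68, 81, 83, 88, 90, 91}
insert 74 → {64, 68, 74, 81, 83, 88, 90, 91}
process next event → 64; now {68, 74, 81, 83, 88, 90, 91}
insert 60 → {60, 68, 74, 81, 83, 88, 90, 91}
process next event → 60; now {68, 74, 81, 83, 88, 90, 91}
process next event → 68; now {74, 81, 83, 88, 90, 91}
insert 80 → {74, 80, 81, 83, 88, 90, 91}
insert 101 → {74, 80, 81, 83, 88, 90, 91, 101}
insert 94 → {74, 80, 81, 83, 88, 90, 91, 94, 101}
insert 102 → {74, 80, 81, 83, 88, 90, 91, 94, 101, 102}
insert 69 → {69, 74, 80, 81, 83, 88, 90, 91, 94, 101, 102}
process next event → 69; now {74, 80, 81, 83, 88, 90, 91, 94, 101, 102}
process next event → 74; now {80, 81, 83, 88, 90, 91, 94, 101, 102}

[73, 78, 59, 79, 58, 76, 72, 64, 60, 68, 69, 74]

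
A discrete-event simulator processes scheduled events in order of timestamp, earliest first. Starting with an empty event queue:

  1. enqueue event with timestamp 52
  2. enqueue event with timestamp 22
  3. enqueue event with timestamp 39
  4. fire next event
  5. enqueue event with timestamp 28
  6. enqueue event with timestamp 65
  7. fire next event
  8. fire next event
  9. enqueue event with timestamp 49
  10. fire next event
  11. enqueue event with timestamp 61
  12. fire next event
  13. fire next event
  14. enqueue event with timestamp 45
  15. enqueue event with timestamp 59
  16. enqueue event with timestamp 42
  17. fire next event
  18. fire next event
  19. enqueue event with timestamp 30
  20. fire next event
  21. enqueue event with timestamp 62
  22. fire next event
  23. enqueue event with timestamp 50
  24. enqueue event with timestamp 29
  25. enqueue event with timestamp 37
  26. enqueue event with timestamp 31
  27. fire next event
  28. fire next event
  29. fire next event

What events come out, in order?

insert 52 → {52}
insert 22 → {22, 52}
insert 39 → {22, 39, 52}
fire next event → 22; now {39, 52}
insert 28 → {28, 39, 52}
insert 65 → {28, 39, 52, 65}
fire next event → 28; now {39, 52, 65}
fire next event → 39; now {52, 65}
insert 49 → {49, 52, 65}
fire next event → 49; now {52, 65}
insert 61 → {52, 61, 65}
fire next event → 52; now {61, 65}
fire next event → 61; now {65}
insert 45 → {45, 65}
insert 59 → {45, 59, 65}
insert 42 → {42, 45, 59, 65}
fire next event → 42; now {45, 59, 65}
fire next event → 45; now {59, 65}
insert 30 → {30, 59, 65}
fire next event → 30; now {59, 65}
insert 62 → {59, 62, 65}
fire next event → 59; now {62, 65}
insert 50 → {50, 62, 65}
insert 29 → {29, 50, 62, 65}
insert 37 → {29, 37, 50, 62, 65}
insert 31 → {29, 31, 37, 50, 62, 65}
fire next event → 29; now {31, 37, 50, 62, 65}
fire next event → 31; now {37, 50, 62, 65}
fire next event → 37; now {50, 62, 65}

22, 28, 39, 49, 52, 61, 42, 45, 30, 59, 29, 31, 37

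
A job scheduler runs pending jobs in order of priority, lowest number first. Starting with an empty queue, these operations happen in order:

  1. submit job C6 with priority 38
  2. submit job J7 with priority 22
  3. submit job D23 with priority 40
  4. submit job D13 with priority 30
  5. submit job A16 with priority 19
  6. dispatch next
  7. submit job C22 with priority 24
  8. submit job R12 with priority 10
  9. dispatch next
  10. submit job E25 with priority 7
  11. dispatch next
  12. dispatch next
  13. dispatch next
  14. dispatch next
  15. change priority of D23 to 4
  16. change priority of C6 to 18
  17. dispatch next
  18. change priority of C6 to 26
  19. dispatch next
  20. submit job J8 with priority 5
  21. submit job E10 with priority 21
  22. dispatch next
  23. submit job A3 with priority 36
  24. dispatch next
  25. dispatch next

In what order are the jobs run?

add C6 (priority 38) → {C6:38}
add J7 (priority 22) → {J7:22, C6:38}
add D23 (priority 40) → {J7:22, C6:38, D23:40}
add D13 (priority 30) → {J7:22, D13:30, C6:38, D23:40}
add A16 (priority 19) → {A16:19, J7:22, D13:30, C6:38, D23:40}
dispatch next → A16; now {J7:22, D13:30, C6:38, D23:40}
add C22 (priority 24) → {J7:22, C22:24, D13:30, C6:38, D23:40}
add R12 (priority 10) → {R12:10, J7:22, C22:24, D13:30, C6:38, D23:40}
dispatch next → R12; now {J7:22, C22:24, D13:30, C6:38, D23:40}
add E25 (priority 7) → {E25:7, J7:22, C22:24, D13:30, C6:38, D23:40}
dispatch next → E25; now {J7:22, C22:24, D13:30, C6:38, D23:40}
dispatch next → J7; now {C22:24, D13:30, C6:38, D23:40}
dispatch next → C22; now {D13:30, C6:38, D23:40}
dispatch next → D13; now {C6:38, D23:40}
update D23 to priority 4 → {D23:4, C6:38}
update C6 to priority 18 → {D23:4, C6:18}
dispatch next → D23; now {C6:18}
update C6 to priority 26 → {C6:26}
dispatch next → C6; now {}
add J8 (priority 5) → {J8:5}
add E10 (priority 21) → {J8:5, E10:21}
dispatch next → J8; now {E10:21}
add A3 (priority 36) → {E10:21, A3:36}
dispatch next → E10; now {A3:36}
dispatch next → A3; now {}

A16, R12, E25, J7, C22, D13, D23, C6, J8, E10, A3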